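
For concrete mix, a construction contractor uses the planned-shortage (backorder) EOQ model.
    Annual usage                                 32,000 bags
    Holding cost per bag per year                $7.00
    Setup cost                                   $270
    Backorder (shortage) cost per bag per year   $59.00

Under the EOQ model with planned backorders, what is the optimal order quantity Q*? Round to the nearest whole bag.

Basic EOQ = √(2·32,000·270/7) = 1,571.169
Backorder adjustment √((H+b)/b) = √((7+59)/59) = 1.0577
Q* = 1,571.169 × 1.0577 ≈ 1,661.76

1,662 bags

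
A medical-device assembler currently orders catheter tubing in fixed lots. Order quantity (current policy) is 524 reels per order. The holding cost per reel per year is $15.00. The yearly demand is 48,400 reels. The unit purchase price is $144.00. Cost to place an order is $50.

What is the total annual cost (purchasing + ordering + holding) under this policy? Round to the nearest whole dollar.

Orders/yr = 48,400/524 = 92.366; ordering cost = 92.366 × $50 = $4,618.32
Average inventory = 524/2 = 262; holding cost = 262 × $15 = $3,930.00
Purchase cost = D·C = 48,400 × 144 = $6,969,600.00
Total = $4,618.32 + $3,930.00 + $6,969,600.00 = $6,978,148.32

$6,978,148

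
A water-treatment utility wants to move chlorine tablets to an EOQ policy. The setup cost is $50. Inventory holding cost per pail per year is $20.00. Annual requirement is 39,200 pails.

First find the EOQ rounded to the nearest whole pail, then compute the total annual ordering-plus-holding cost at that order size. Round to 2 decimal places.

$8,854.38

EOQ = √(2DS/H) = √(2 × 39,200 × 50 / 20)
    = √(196,000.00) ≈ 442.72 → Q = 443 pails
Orders/yr = 39,200/443 = 88.488; ordering cost = 88.488 × $50 = $4,424.38
Average inventory = 443/2 = 221.5; holding cost = 221.5 × $20 = $4,430.00
Total = $4,424.38 + $4,430.00 = $8,854.38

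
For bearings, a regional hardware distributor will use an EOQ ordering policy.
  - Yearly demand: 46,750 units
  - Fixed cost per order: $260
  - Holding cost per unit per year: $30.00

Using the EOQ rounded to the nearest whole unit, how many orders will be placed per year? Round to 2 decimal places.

51.94 orders per year

EOQ = √(2DS/H) = √(2 × 46,750 × 260 / 30)
    = √(810,333.33) ≈ 900.19 → Q = 900
N = D/Q = 46,750/900 ≈ 51.944 orders/yr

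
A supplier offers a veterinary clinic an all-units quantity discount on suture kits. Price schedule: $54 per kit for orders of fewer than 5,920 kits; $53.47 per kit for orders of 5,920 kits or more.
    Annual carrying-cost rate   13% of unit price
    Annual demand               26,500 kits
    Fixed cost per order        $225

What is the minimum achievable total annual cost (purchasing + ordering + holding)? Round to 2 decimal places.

$1,438,537.44

H₁ = 13%×$54 = $7.0200;  H₂ = 13%×$53.47 = $6.9511
EOQ₁ = √(2×26,500×225/7.0200) = 1,303.35  (< 5,920, feasible at tier 1)
EOQ₂ = √(2×26,500×225/6.9511) = 1,309.79  (< 5,920 → use Q = 5,920 at tier-2 price)
TC(tier 1 (EOQ₁), Q≈1,303.3) = $1,440,149.51
TC(tier 2, Q≈5,920.0) = $1,438,537.44
Minimum at tier 2: $1,438,537.44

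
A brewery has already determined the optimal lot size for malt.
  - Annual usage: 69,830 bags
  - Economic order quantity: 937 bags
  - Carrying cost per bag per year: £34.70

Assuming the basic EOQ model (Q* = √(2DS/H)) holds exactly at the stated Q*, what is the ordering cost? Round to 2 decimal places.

£218.14

EOQ relation: Q² = 2DS/H, so rearrange for the unknown.
S = Q²H / (2D) = 937² × 34.7 / (2 × 69,830) = 218.1407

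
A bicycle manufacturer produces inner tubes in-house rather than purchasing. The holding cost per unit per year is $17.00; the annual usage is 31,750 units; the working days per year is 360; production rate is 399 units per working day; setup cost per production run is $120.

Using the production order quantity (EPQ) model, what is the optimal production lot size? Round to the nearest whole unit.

759 units

d = 31,750/360 = 88.1944 units/day;  effective holding cost H(1 − d/p) = 17·(1 − 88.1944/399) = 13.24234
Q* = √(2DS / H_eff) = √(2·31,750·120 / 13.24234) ≈ 758.57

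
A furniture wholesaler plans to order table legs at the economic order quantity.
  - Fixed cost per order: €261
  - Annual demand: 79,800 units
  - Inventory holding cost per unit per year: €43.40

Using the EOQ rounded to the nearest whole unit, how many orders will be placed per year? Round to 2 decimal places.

Optimal lot size Q* = (2 × 79,800 × €261 / €43.4)^½ ≈ 979.70 → Q = 980
Orders per year = D/Q = 79,800 / 980 = 81.429

81.43 orders per year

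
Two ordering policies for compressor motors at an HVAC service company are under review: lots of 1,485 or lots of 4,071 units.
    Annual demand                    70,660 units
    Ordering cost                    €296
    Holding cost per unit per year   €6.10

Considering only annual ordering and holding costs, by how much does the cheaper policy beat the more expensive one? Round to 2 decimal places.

€1,059.47

For each Q, cost = (D/Q)·S + (Q/2)·H.
TC(1,485) = (70,660/1,485)×296 + (1,485/2)×6.1 = €18,613.67
TC(4,071) = (70,660/4,071)×296 + (4,071/2)×6.1 = €17,554.20
|ΔTC| = |€18,613.67 − €17,554.20| = €1,059.47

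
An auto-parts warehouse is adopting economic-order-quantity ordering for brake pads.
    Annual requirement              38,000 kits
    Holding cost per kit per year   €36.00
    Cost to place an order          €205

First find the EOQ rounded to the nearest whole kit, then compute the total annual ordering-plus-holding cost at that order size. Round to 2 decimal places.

2DS/H = 2·38,000·205/36 = 432,777.78
EOQ = √432,777.78 ≈ 657.86 → Q = 658 kits
Ordering: D/Q × S = 38,000/658 × €205 = €11,838.91
Holding:  Q/2 × H = 658/2 × €36 = €11,844.00
Total = €11,838.91 + €11,844.00 = €23,682.91

€23,682.91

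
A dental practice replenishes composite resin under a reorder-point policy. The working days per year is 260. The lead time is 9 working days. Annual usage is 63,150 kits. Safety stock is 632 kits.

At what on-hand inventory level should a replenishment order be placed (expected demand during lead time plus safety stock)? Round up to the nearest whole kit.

Daily demand d = 63,150 / 260 = 242.885 kits/day
Demand during lead time = 242.885 × 9 = 2,185.96
Reorder point = 2,185.96 + 632 = 2,817.96 → round up

2,818 kits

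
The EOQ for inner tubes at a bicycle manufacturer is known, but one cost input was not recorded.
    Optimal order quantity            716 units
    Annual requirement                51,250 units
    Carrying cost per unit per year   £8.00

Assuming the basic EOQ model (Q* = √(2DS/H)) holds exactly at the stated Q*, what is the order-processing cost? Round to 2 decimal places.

Since Q* = (2DS/H)^½, squaring gives Q*²·H = 2DS.
S = Q²H / (2D) = 716² × 8 / (2 × 51,250) = 40.0122

£40.01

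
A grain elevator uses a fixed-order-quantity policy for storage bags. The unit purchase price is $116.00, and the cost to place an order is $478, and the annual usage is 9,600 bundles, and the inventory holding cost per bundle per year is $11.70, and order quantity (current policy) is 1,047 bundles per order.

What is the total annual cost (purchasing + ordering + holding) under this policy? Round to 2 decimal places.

Ordering: D/Q × S = 9,600/1,047 × $478 = $4,382.81
Holding:  Q/2 × H = 1,047/2 × $11.7 = $6,124.95
Purchase cost = D·C = 9,600 × 116 = $1,113,600.00
Total = $4,382.81 + $6,124.95 + $1,113,600.00 = $1,124,107.76

$1,124,107.76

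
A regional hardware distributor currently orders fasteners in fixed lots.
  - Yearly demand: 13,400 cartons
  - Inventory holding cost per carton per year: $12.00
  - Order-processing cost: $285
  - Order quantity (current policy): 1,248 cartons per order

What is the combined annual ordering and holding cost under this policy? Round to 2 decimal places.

$10,548.10

Orders/yr = 13,400/1,248 = 10.737; ordering cost = 10.737 × $285 = $3,060.10
Average inventory = 1,248/2 = 624; holding cost = 624 × $12 = $7,488.00
Total = $3,060.10 + $7,488.00 = $10,548.10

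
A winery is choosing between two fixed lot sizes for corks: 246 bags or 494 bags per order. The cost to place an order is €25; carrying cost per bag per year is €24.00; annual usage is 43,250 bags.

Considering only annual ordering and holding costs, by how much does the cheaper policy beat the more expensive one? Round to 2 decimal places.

€769.44

Annual cost at Q: ordering D·S/Q plus holding Q·H/2.
TC(246) = (43,250/246)×25 + (246/2)×24 = €7,347.33
TC(494) = (43,250/494)×25 + (494/2)×24 = €8,116.77
Cheaper: Q = 246.  Difference = €769.44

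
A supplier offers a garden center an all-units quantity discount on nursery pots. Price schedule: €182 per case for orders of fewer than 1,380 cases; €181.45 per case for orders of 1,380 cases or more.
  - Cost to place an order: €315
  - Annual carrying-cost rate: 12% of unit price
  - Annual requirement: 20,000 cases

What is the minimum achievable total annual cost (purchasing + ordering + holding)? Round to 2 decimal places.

H₁ = 12%×€182 = €21.8400;  H₂ = 12%×€181.45 = €21.7740
EOQ₁ = √(2×20,000×315/21.8400) = 759.55  (< 1,380, feasible at tier 1)
EOQ₂ = √(2×20,000×315/21.7740) = 760.70  (< 1,380 → use Q = 1,380 at tier-2 price)
TC(tier 1 (EOQ₁), Q≈759.6) = €3,656,588.67
TC(tier 2, Q≈1,380.0) = €3,648,589.28
Minimum at tier 2: €3,648,589.28

€3,648,589.28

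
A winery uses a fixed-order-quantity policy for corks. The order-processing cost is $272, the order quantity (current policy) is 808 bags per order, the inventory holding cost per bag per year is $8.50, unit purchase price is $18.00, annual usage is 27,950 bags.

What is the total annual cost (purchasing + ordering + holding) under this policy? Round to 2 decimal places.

Orders/yr = 27,950/808 = 34.592; ordering cost = 34.592 × $272 = $9,408.91
Average inventory = 808/2 = 404; holding cost = 404 × $8.5 = $3,434.00
Purchase cost = D·C = 27,950 × 18 = $503,100.00
Total = $9,408.91 + $3,434.00 + $503,100.00 = $515,942.91

$515,942.91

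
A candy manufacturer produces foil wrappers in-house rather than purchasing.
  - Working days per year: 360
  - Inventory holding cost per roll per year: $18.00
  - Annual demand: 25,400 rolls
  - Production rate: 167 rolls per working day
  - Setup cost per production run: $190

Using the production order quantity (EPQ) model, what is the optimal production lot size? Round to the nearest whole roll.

Daily demand d = 25,400/360 = 70.556; p = 167; 1 − d/p = 0.57751
EPQ = √(2DS / (H(1 − d/p)))
    = √(2 × 25,400 × 190 / (18 × 0.57751)) ≈ 963.59

964 rolls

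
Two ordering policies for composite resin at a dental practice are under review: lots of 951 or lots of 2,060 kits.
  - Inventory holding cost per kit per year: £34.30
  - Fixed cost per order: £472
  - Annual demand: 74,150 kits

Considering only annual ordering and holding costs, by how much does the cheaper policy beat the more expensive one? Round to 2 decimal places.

£793.04

TC(Q) = (D/Q)S + (Q/2)H
TC(951) = (74,150/951)×472 + (951/2)×34.3 = £53,111.75
TC(2,060) = (74,150/2,060)×472 + (2,060/2)×34.3 = £52,318.71
Lots of 2,060 are cheaper by £793.04.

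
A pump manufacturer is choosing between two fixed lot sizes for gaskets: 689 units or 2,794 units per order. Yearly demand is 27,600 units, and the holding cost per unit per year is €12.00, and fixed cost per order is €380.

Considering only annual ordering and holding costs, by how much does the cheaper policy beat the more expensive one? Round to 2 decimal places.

Annual cost at Q: ordering D·S/Q plus holding Q·H/2.
TC(689) = (27,600/689)×380 + (689/2)×12 = €19,356.06
TC(2,794) = (27,600/2,794)×380 + (2,794/2)×12 = €20,517.76
Lots of 689 are cheaper by €1,161.70.

€1,161.70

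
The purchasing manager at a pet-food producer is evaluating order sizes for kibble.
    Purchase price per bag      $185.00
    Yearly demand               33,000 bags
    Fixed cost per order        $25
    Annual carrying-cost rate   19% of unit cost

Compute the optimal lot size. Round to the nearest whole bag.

Carrying cost H = $185 × 19% = $35.1500/bag/yr
Q* = √(2·D·S / H) = √(2·33,000·25 / 35.15) = √46,941.7 ≈ 216.66

217 bags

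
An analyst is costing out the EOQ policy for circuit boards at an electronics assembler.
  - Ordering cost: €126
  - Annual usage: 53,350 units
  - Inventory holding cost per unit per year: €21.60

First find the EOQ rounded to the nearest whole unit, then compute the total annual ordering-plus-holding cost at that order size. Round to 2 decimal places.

EOQ = √(2DS/H) = √(2 × 53,350 × 126 / 21.6)
    = √(622,416.67) ≈ 788.93 → Q = 789 units
Annual ordering cost = (D/Q)·S = (53,350/789) × 126 = €8,519.77
Annual holding cost  = (Q/2)·H = (789/2) × 21.6 = €8,521.20
Total = €8,519.77 + €8,521.20 = €17,040.97

€17,040.97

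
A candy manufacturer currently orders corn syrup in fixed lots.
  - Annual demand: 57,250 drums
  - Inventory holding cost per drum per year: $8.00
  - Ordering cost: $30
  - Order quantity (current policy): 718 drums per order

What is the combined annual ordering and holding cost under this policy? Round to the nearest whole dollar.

$5,264

Annual ordering cost = (D/Q)·S = (57,250/718) × 30 = $2,392.06
Annual holding cost  = (Q/2)·H = (718/2) × 8 = $2,872.00
Total = $2,392.06 + $2,872.00 = $5,264.06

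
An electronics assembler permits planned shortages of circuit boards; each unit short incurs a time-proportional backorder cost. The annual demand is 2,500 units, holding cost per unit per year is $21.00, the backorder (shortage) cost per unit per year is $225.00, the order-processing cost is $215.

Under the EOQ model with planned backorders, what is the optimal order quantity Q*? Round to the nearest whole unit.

237 units

Q* = √(2DS/H) · √((H + b)/b)
   = √(2 × 2,500 × 215 / 21) · √((21 + 225) / 225)
   = 226.253 × 1.0456 ≈ 236.58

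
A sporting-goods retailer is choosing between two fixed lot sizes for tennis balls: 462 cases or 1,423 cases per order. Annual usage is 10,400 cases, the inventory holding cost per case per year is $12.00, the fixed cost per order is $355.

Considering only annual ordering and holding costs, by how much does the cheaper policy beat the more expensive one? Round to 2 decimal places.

$369.18

Annual cost at Q: ordering D·S/Q plus holding Q·H/2.
TC(462) = (10,400/462)×355 + (462/2)×12 = $10,763.34
TC(1,423) = (10,400/1,423)×355 + (1,423/2)×12 = $11,132.52
|ΔTC| = |$10,763.34 − $11,132.52| = $369.18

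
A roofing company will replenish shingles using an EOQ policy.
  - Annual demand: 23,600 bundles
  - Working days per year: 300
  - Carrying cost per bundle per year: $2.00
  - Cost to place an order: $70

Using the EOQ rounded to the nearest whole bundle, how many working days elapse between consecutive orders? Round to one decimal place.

Optimal lot size Q* = (2 × 23,600 × $70 / $2)^½ ≈ 1,285.30 → Q = 1,285 bundles
T = Q/D × 300 days = 1,285/23,600 × 300 = 16.335 days

16.3 days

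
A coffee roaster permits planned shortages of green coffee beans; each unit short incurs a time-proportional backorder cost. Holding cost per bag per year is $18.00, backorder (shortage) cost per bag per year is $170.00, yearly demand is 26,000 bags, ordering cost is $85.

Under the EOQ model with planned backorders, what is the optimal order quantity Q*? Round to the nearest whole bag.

Basic EOQ = √(2·26,000·85/18) = 495.536
Backorder adjustment √((H+b)/b) = √((18+170)/170) = 1.0516
Q* = 495.536 × 1.0516 ≈ 521.11

521 bags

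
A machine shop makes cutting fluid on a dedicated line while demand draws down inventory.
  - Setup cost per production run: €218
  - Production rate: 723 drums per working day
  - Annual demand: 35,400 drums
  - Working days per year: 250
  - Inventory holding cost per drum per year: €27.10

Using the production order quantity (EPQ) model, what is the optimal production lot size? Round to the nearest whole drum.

d = 35,400/250 = 141.6000 drums/day;  effective holding cost H(1 − d/p) = 27.1·(1 − 141.6000/723) = 21.79245
Q* = √(2DS / H_eff) = √(2·35,400·218 / 21.79245) ≈ 841.57

842 drums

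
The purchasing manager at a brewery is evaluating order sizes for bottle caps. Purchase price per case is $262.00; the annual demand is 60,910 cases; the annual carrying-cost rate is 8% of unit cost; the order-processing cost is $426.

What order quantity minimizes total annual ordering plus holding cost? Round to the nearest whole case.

1,574 cases

Carrying cost H = $262 × 8% = $20.9600/case/yr
EOQ = √(2DS/H) = √(2 × 60,910 × 426 / 20.96)
    = √(2,475,921.76) ≈ 1,573.51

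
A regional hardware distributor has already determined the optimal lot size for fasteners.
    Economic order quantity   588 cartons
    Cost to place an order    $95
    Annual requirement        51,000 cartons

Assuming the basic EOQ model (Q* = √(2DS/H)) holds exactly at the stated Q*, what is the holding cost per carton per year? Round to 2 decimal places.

From Q* = √(2DS/H) ⇒ Q*² = 2DS/H.
H = 2DS / Q² = 2 × 51,000 × 95 / 588² = 28.0265

$28.03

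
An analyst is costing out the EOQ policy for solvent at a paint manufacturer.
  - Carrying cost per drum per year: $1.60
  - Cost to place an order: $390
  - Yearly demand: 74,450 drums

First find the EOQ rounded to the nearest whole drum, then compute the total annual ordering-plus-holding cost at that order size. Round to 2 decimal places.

Q* = √(2·D·S / H) = √(2·74,450·390 / 1.6) = √36,294,375.0 ≈ 6,024.48 → Q = 6,024 drums
Orders/yr = 74,450/6,024 = 12.359; ordering cost = 12.359 × $390 = $4,819.97
Average inventory = 6,024/2 = 3012; holding cost = 3012 × $1.6 = $4,819.20
Total = $4,819.97 + $4,819.20 = $9,639.17

$9,639.17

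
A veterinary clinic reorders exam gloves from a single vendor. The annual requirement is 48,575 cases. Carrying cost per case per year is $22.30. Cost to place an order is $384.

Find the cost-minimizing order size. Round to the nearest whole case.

Optimal lot size Q* = (2 × 48,575 × $384 / $22.3)^½ ≈ 1,293.41

1,293 cases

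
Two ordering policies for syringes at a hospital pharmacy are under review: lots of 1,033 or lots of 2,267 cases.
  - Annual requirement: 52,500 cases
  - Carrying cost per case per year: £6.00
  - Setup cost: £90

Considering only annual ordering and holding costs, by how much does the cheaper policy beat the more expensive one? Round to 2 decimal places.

For each Q, cost = (D/Q)·S + (Q/2)·H.
TC(1,033) = (52,500/1,033)×90 + (1,033/2)×6 = £7,673.06
TC(2,267) = (52,500/2,267)×90 + (2,267/2)×6 = £8,885.25
|ΔTC| = |£7,673.06 − £8,885.25| = £1,212.20

£1,212.20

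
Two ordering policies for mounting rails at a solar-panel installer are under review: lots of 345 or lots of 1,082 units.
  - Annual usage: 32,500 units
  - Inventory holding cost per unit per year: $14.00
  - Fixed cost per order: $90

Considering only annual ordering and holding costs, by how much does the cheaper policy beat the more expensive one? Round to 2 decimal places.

Annual cost at Q: ordering D·S/Q plus holding Q·H/2.
TC(345) = (32,500/345)×90 + (345/2)×14 = $10,893.26
TC(1,082) = (32,500/1,082)×90 + (1,082/2)×14 = $10,277.33
Lots of 1,082 are cheaper by $615.93.

$615.93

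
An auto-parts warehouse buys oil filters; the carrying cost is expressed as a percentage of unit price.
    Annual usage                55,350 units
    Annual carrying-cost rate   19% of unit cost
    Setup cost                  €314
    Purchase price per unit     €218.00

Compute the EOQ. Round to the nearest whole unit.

916 units

H = i·C = 0.19 × €218 = €41.4200 per unit-year
Q* = √(2·D·S / H) = √(2·55,350·314 / 41.42) = √839,203.3 ≈ 916.08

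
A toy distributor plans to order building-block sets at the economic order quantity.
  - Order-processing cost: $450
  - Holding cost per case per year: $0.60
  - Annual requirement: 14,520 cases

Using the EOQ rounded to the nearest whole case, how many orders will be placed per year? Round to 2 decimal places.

2DS/H = 2·14,520·450/0.6 = 21,780,000.00
EOQ = √21,780,000.00 ≈ 4,666.90 → Q = 4,667
N = D/Q = 14,520/4,667 ≈ 3.111 orders/yr

3.11 orders per year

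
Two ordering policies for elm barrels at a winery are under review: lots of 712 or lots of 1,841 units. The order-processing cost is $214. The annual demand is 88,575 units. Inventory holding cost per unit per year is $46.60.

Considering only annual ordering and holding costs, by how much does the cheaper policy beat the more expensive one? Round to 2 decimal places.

$9,979.50

Annual cost at Q: ordering D·S/Q plus holding Q·H/2.
TC(712) = (88,575/712)×214 + (712/2)×46.6 = $43,211.86
TC(1,841) = (88,575/1,841)×214 + (1,841/2)×46.6 = $53,191.36
|ΔTC| = |$43,211.86 − $53,191.36| = $9,979.50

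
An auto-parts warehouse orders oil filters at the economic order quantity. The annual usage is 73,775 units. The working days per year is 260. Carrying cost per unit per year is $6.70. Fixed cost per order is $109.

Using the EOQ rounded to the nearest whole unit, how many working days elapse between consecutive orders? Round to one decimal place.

5.5 days

Optimal lot size Q* = (2 × 73,775 × $109 / $6.7)^½ ≈ 1,549.34 → Q = 1,549 units
Cycle time = (working days × Q)/D = (260 × 1,549) / 73,775 = 5.459 days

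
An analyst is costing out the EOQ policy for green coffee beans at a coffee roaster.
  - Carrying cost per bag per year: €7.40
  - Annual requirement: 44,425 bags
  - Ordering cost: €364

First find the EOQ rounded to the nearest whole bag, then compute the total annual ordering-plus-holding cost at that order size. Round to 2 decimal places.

€15,470.18

EOQ = √(2DS/H) = √(2 × 44,425 × 364 / 7.4)
    = √(4,370,459.46) ≈ 2,090.56 → Q = 2,091 bags
Ordering: D/Q × S = 44,425/2,091 × €364 = €7,733.48
Holding:  Q/2 × H = 2,091/2 × €7.4 = €7,736.70
Total = €7,733.48 + €7,736.70 = €15,470.18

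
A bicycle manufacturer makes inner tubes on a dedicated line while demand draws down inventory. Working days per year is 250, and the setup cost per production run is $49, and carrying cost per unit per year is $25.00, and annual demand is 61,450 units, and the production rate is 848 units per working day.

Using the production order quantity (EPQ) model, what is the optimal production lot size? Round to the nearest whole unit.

d = 61,450/250 = 245.8000 units/day;  effective holding cost H(1 − d/p) = 25·(1 − 245.8000/848) = 17.75354
Q* = √(2DS / H_eff) = √(2·61,450·49 / 17.75354) ≈ 582.41

582 units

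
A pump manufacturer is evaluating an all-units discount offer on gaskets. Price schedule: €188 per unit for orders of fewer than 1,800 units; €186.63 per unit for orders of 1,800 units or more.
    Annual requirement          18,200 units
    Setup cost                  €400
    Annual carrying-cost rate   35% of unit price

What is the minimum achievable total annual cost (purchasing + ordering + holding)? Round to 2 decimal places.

€3,452,552.35

H₁ = 35%×€188 = €65.8000;  H₂ = 35%×€186.63 = €65.3205
EOQ₁ = √(2×18,200×400/65.8000) = 470.40  (< 1,800, feasible at tier 1)
EOQ₂ = √(2×18,200×400/65.3205) = 472.12  (< 1,800 → use Q = 1,800 at tier-2 price)
TC(tier 1 (EOQ₁), Q≈470.4) = €3,452,552.35
TC(tier 2, Q≈1,800.0) = €3,459,498.89
Minimum at tier 1 (EOQ₁): €3,452,552.35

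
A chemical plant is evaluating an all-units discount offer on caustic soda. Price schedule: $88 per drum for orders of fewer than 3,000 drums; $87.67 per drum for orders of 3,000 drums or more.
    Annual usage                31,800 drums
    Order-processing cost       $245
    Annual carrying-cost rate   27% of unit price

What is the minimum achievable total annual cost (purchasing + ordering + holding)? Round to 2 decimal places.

H₁ = 27%×$88 = $23.7600;  H₂ = 27%×$87.67 = $23.6709
EOQ₁ = √(2×31,800×245/23.7600) = 809.82  (< 3,000, feasible at tier 1)
EOQ₂ = √(2×31,800×245/23.6709) = 811.34  (< 3,000 → use Q = 3,000 at tier-2 price)
TC(tier 1 (EOQ₁), Q≈809.8) = $2,817,641.32
TC(tier 2, Q≈3,000.0) = $2,826,009.35
Minimum at tier 1 (EOQ₁): $2,817,641.32

$2,817,641.32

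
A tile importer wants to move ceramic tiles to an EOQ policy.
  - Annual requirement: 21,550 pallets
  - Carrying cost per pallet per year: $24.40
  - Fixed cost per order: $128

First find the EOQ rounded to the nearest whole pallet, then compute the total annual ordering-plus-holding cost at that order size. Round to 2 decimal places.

2DS/H = 2·21,550·128/24.4 = 226,098.36
EOQ = √226,098.36 ≈ 475.50 → Q = 475 pallets
Orders/yr = 21,550/475 = 45.368; ordering cost = 45.368 × $128 = $5,807.16
Average inventory = 475/2 = 237.5; holding cost = 237.5 × $24.4 = $5,795.00
Total = $5,807.16 + $5,795.00 = $11,602.16

$11,602.16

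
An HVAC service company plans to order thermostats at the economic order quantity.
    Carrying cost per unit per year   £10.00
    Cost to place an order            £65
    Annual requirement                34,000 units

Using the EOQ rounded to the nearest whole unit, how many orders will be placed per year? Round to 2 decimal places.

51.13 orders per year

Optimal lot size Q* = (2 × 34,000 × £65 / £10)^½ ≈ 664.83 → Q = 665
N = D/Q = 34,000/665 ≈ 51.128 orders/yr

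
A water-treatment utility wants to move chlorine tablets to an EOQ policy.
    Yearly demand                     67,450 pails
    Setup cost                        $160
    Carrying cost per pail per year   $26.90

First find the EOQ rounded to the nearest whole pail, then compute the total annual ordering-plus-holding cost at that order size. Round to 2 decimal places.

Optimal lot size Q* = (2 × 67,450 × $160 / $26.9)^½ ≈ 895.76 → Q = 896 pails
Annual ordering cost = (D/Q)·S = (67,450/896) × 160 = $12,044.64
Annual holding cost  = (Q/2)·H = (896/2) × 26.9 = $12,051.20
Total = $12,044.64 + $12,051.20 = $24,095.84

$24,095.84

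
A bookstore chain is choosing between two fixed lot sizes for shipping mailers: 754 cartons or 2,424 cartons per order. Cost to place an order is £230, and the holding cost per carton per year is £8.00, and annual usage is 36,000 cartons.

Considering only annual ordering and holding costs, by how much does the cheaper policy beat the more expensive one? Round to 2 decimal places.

TC(Q) = (D/Q)S + (Q/2)H
TC(754) = (36,000/754)×230 + (754/2)×8 = £13,997.43
TC(2,424) = (36,000/2,424)×230 + (2,424/2)×8 = £13,111.84
|ΔTC| = |£13,997.43 − £13,111.84| = £885.59

£885.59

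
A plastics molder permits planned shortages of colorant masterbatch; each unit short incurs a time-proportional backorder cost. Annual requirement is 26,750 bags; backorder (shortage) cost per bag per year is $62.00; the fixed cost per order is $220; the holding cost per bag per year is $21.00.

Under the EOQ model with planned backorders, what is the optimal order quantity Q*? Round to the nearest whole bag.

Basic EOQ = √(2·26,750·220/21) = 748.650
Backorder adjustment √((H+b)/b) = √((21+62)/62) = 1.1570
Q* = 748.650 × 1.1570 ≈ 866.21

866 bags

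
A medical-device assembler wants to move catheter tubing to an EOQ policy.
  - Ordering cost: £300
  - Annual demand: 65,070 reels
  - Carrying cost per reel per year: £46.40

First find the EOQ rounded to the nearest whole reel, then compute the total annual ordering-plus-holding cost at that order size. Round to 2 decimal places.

£42,562.30

2DS/H = 2·65,070·300/46.4 = 841,422.41
EOQ = √841,422.41 ≈ 917.29 → Q = 917 reels
Ordering: D/Q × S = 65,070/917 × £300 = £21,287.90
Holding:  Q/2 × H = 917/2 × £46.4 = £21,274.40
Total = £21,287.90 + £21,274.40 = £42,562.30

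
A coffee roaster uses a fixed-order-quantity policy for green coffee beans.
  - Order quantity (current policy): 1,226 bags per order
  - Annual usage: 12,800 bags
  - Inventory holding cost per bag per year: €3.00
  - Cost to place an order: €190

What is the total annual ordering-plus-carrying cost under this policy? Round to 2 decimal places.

€3,822.69

Annual ordering cost = (D/Q)·S = (12,800/1,226) × 190 = €1,983.69
Annual holding cost  = (Q/2)·H = (1,226/2) × 3 = €1,839.00
Total = €1,983.69 + €1,839.00 = €3,822.69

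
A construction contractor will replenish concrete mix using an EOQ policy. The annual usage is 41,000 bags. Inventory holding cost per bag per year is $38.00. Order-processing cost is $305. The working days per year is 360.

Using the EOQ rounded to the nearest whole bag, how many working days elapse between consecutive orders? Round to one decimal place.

2DS/H = 2·41,000·305/38 = 658,157.89
EOQ = √658,157.89 ≈ 811.27 → Q = 811 bags
Cycle time = (working days × Q)/D = (360 × 811) / 41,000 = 7.121 days

7.1 days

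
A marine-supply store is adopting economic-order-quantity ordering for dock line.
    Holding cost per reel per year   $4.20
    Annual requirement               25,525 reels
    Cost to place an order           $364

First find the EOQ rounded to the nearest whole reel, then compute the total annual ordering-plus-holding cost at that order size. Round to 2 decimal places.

$8,834.32

2DS/H = 2·25,525·364/4.2 = 4,424,333.33
EOQ = √4,424,333.33 ≈ 2,103.41 → Q = 2,103 reels
Ordering: D/Q × S = 25,525/2,103 × $364 = $4,418.02
Holding:  Q/2 × H = 2,103/2 × $4.2 = $4,416.30
Total = $4,418.02 + $4,416.30 = $8,834.32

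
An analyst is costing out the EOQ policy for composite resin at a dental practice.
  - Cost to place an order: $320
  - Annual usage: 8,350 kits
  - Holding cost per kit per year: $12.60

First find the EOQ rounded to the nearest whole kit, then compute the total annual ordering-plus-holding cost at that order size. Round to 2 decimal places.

EOQ = √(2DS/H) = √(2 × 8,350 × 320 / 12.6)
    = √(424,126.98) ≈ 651.25 → Q = 651 kits
Annual ordering cost = (D/Q)·S = (8,350/651) × 320 = $4,104.45
Annual holding cost  = (Q/2)·H = (651/2) × 12.6 = $4,101.30
Total = $4,104.45 + $4,101.30 = $8,205.75

$8,205.75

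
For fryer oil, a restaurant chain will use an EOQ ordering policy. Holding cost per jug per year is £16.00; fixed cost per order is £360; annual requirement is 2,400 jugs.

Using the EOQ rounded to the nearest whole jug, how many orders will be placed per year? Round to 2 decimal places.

Q* = √(2·D·S / H) = √(2·2,400·360 / 16) = √108,000.0 ≈ 328.63 → Q = 329
N = D/Q = 2,400/329 ≈ 7.295 orders/yr

7.29 orders per year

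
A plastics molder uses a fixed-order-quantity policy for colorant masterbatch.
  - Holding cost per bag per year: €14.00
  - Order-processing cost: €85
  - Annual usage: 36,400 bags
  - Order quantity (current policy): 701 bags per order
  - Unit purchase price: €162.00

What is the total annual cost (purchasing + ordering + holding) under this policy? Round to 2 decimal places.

€5,906,120.69

Ordering: D/Q × S = 36,400/701 × €85 = €4,413.69
Holding:  Q/2 × H = 701/2 × €14 = €4,907.00
Purchase cost = D·C = 36,400 × 162 = €5,896,800.00
Total = €4,413.69 + €4,907.00 + €5,896,800.00 = €5,906,120.69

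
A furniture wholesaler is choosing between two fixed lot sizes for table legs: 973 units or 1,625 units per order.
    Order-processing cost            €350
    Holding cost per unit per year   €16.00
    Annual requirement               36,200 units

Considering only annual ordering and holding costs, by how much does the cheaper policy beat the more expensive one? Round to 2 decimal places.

TC(Q) = (D/Q)S + (Q/2)H
TC(973) = (36,200/973)×350 + (973/2)×16 = €20,805.58
TC(1,625) = (36,200/1,625)×350 + (1,625/2)×16 = €20,796.92
Cheaper: Q = 1,625.  Difference = €8.66

€8.66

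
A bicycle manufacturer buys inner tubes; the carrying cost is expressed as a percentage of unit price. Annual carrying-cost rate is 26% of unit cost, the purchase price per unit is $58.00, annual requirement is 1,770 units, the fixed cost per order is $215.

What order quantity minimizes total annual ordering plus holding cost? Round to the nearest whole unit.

225 units

H = i·C = 0.26 × $58 = $15.0800 per unit-year
Optimal lot size Q* = (2 × 1,770 × $215 / $15.08)^½ ≈ 224.66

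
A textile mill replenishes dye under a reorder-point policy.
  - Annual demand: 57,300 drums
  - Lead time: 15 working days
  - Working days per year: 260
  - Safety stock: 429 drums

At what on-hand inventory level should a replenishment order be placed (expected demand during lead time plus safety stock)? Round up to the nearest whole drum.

Daily demand d = 57,300 / 260 = 220.385 drums/day
Demand during lead time = 220.385 × 15 = 3,305.77
Reorder point = 3,305.77 + 429 = 3,734.77 → round up

3,735 drums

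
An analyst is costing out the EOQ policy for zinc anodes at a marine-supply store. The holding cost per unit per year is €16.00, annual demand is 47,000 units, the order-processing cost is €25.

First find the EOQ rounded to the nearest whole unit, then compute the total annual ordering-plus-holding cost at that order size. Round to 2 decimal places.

EOQ = √(2DS/H) = √(2 × 47,000 × 25 / 16)
    = √(146,875.00) ≈ 383.24 → Q = 383 units
Annual ordering cost = (D/Q)·S = (47,000/383) × 25 = €3,067.89
Annual holding cost  = (Q/2)·H = (383/2) × 16 = €3,064.00
Total = €3,067.89 + €3,064.00 = €6,131.89

€6,131.89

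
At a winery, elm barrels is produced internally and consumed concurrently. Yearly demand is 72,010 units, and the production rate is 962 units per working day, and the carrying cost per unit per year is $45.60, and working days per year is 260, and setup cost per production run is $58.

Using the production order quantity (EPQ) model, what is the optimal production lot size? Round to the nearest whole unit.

d = 72,010/260 = 276.9615 units/day;  effective holding cost H(1 − d/p) = 45.6·(1 − 276.9615/962) = 32.47168
Q* = √(2DS / H_eff) = √(2·72,010·58 / 32.47168) ≈ 507.19

507 units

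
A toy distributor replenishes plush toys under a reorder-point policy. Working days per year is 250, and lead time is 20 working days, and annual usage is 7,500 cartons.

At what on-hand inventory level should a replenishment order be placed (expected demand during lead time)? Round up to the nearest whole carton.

Daily demand d = 7,500 / 250 = 30.000 cartons/day
Demand during lead time = 30.000 × 20 = 600.00
Reorder point = 600.00 → round up

600 cartons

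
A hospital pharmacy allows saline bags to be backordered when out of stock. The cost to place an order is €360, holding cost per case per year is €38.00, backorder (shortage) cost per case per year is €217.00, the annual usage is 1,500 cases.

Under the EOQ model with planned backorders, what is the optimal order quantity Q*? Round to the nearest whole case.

Q* = √(2DS/H) · √((H + b)/b)
   = √(2 × 1,500 × 360 / 38) · √((38 + 217) / 217)
   = 168.585 × 1.0840 ≈ 182.75

183 cases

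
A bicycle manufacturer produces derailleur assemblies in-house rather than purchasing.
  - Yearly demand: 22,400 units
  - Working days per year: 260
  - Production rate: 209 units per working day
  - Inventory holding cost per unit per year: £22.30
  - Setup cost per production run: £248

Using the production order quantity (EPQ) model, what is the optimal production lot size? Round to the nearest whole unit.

d = 22,400/260 = 86.1538 units/day;  effective holding cost H(1 − d/p) = 22.3·(1 − 86.1538/209) = 13.10751
Q* = √(2DS / H_eff) = √(2·22,400·248 / 13.10751) ≈ 920.67

921 units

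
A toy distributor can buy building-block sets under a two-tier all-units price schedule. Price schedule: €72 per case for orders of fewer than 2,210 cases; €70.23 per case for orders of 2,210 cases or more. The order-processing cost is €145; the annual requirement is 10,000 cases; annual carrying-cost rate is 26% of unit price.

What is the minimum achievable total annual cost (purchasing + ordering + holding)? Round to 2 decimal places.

€723,133.19

H₁ = 26%×€72 = €18.7200;  H₂ = 26%×€70.23 = €18.2598
EOQ₁ = √(2×10,000×145/18.7200) = 393.59  (< 2,210, feasible at tier 1)
EOQ₂ = √(2×10,000×145/18.2598) = 398.52  (< 2,210 → use Q = 2,210 at tier-2 price)
TC(tier 1 (EOQ₁), Q≈393.6) = €727,368.04
TC(tier 2, Q≈2,210.0) = €723,133.19
Minimum at tier 2: €723,133.19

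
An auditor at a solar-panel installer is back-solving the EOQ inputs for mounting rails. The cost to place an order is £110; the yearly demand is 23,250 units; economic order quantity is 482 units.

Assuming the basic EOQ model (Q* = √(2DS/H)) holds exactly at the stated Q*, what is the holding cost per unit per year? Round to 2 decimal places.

Since Q* = (2DS/H)^½, squaring gives Q*²·H = 2DS.
H = 2DS / Q² = 2 × 23,250 × 110 / 482² = 22.0167

£22.02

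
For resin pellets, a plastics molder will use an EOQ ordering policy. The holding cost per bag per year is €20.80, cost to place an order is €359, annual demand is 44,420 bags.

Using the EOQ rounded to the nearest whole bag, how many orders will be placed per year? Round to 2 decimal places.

35.88 orders per year

Optimal lot size Q* = (2 × 44,420 × €359 / €20.8)^½ ≈ 1,238.28 → Q = 1,238
N = D/Q = 44,420/1,238 ≈ 35.880 orders/yr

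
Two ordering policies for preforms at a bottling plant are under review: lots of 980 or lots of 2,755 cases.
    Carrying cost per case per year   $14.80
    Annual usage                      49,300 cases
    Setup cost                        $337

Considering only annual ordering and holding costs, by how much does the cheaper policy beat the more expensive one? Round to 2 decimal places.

$2,212.36

TC(Q) = (D/Q)S + (Q/2)H
TC(980) = (49,300/980)×337 + (980/2)×14.8 = $24,205.16
TC(2,755) = (49,300/2,755)×337 + (2,755/2)×14.8 = $26,417.53
|ΔTC| = |$24,205.16 − $26,417.53| = $2,212.36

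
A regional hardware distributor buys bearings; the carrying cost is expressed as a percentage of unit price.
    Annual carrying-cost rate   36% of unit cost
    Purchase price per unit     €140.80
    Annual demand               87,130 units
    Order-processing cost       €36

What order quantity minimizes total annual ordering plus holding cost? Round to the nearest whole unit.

352 units

H = i·C = 0.36 × €140.8 = €50.6880 per unit-year
2DS/H = 2·87,130·36/50.688 = 123,764.20
EOQ = √123,764.20 ≈ 351.80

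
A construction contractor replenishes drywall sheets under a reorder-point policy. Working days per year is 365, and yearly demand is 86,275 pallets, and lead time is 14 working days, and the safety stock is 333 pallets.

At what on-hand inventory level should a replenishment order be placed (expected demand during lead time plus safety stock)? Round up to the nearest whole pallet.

3,643 pallets

Daily demand d = 86,275 / 365 = 236.370 pallets/day
Demand during lead time = 236.370 × 14 = 3,309.18
Reorder point = 3,309.18 + 333 = 3,642.18 → round up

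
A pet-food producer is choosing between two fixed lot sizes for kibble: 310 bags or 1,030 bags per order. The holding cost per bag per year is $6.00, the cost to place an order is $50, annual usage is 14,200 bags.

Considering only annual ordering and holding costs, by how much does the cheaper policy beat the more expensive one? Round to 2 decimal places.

TC(Q) = (D/Q)S + (Q/2)H
TC(310) = (14,200/310)×50 + (310/2)×6 = $3,220.32
TC(1,030) = (14,200/1,030)×50 + (1,030/2)×6 = $3,779.32
Cheaper: Q = 310.  Difference = $559.00

$559.00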